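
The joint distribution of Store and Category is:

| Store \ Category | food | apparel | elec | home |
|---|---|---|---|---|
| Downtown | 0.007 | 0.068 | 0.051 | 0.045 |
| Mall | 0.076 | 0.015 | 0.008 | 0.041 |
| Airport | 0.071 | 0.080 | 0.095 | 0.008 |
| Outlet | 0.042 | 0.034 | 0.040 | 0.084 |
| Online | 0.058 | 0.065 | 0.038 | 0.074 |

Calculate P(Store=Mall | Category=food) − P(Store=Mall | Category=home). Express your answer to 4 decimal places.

P(Category=food) = 0.007 + 0.076 + 0.071 + 0.042 + 0.058 = 0.254; P(Store=Mall | Category=food) = 0.076/0.254 = 0.29921.
P(Category=home) = 0.045 + 0.041 + 0.008 + 0.084 + 0.074 = 0.252; P(Store=Mall | Category=home) = 0.041/0.252 = 0.16270.
Difference = 0.1365.

0.1365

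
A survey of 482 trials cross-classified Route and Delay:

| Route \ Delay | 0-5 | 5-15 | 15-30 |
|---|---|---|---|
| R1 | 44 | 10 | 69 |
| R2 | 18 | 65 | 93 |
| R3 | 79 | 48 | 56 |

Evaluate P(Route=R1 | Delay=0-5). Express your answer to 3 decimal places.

0.312

Total with Delay=0-5: 44 + 18 + 79 = 141.
P(Route=R1 | Delay=0-5) = 44/141 = 0.312.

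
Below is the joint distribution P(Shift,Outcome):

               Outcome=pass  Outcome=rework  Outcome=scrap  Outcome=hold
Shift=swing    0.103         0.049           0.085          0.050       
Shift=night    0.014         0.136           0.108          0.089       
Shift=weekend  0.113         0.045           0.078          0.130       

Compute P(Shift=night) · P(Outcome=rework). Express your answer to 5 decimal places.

0.07981

P(Shift=night) = 0.014 + 0.136 + 0.108 + 0.089 = 0.347.
P(Outcome=rework) = 0.049 + 0.136 + 0.045 = 0.230.
Product: 0.347 × 0.230 = 0.07981.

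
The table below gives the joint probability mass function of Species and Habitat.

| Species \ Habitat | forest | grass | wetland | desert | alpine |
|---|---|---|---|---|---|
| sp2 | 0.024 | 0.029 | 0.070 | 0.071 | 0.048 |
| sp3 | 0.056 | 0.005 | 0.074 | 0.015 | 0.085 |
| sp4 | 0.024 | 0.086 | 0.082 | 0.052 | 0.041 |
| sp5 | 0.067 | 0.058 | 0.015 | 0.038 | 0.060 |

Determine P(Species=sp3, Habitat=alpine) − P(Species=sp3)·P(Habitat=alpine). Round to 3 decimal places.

0.030

P(Species=sp3) = 0.056 + 0.005 + 0.074 + 0.015 + 0.085 = 0.235.
P(Habitat=alpine) = 0.048 + 0.085 + 0.041 + 0.060 = 0.234.
P(Species=sp3, Habitat=alpine) − P(Species=sp3)P(Habitat=alpine) = 0.085 − 0.235×0.234 = 0.030.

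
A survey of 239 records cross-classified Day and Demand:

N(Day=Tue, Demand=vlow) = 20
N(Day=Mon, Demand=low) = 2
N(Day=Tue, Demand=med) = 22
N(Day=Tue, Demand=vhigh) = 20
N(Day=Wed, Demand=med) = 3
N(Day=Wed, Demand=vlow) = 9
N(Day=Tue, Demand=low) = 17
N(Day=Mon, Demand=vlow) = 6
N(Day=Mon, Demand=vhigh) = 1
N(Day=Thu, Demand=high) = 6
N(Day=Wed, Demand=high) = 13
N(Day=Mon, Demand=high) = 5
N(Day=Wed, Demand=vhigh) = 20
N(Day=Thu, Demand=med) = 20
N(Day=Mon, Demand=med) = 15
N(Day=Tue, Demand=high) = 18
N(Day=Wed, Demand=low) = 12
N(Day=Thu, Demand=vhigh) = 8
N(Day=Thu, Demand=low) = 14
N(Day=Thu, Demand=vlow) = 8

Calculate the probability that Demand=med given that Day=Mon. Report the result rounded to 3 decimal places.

0.517

Total with Day=Mon: 6 + 2 + 15 + 5 + 1 = 29.
P(Demand=med | Day=Mon) = 15/29 = 0.517.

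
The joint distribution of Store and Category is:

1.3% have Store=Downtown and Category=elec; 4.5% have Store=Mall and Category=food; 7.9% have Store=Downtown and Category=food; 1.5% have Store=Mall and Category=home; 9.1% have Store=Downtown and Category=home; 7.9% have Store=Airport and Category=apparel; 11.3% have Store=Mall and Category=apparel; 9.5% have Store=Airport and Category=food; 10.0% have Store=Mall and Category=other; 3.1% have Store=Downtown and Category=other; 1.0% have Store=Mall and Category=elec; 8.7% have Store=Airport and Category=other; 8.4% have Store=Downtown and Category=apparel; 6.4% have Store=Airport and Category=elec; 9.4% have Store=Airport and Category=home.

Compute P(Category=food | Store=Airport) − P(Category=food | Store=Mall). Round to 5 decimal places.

0.06772

P(Store=Airport) = 0.095 + 0.079 + 0.064 + 0.094 + 0.087 = 0.419; P(Category=food | Store=Airport) = 0.095/0.419 = 0.226730.
P(Store=Mall) = 0.045 + 0.113 + 0.010 + 0.015 + 0.100 = 0.283; P(Category=food | Store=Mall) = 0.045/0.283 = 0.159011.
Difference = 0.06772.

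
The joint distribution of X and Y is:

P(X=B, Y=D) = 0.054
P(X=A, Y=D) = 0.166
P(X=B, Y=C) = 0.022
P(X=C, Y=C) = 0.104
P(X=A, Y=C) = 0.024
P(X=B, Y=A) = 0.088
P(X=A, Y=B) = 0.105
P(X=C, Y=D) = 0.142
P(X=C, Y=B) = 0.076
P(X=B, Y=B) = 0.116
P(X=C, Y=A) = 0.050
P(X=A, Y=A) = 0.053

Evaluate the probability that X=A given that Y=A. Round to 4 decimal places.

0.2775

P(Y=A) = 0.053 + 0.088 + 0.050 = 0.191.
P(X=A | Y=A) = 0.053/0.191 = 0.2775.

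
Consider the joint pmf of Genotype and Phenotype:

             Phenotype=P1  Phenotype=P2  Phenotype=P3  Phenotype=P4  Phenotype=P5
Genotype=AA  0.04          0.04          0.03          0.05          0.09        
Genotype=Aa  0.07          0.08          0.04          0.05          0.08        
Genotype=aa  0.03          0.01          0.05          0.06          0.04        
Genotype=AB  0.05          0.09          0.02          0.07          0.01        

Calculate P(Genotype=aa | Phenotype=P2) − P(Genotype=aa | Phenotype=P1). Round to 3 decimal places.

P(Phenotype=P2) = 0.04 + 0.08 + 0.01 + 0.09 = 0.22; P(Genotype=aa | Phenotype=P2) = 0.01/0.22 = 0.0455.
P(Phenotype=P1) = 0.04 + 0.07 + 0.03 + 0.05 = 0.19; P(Genotype=aa | Phenotype=P1) = 0.03/0.19 = 0.1579.
Difference = -0.112.

-0.112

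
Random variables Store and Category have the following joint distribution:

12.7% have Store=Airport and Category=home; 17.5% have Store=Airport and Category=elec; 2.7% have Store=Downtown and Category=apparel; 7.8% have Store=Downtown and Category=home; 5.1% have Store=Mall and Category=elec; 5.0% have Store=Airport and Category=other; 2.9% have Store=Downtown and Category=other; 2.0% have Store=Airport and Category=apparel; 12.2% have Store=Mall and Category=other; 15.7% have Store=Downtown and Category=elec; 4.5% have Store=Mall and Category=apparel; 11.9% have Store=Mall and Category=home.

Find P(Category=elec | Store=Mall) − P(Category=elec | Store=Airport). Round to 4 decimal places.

-0.3191

P(Store=Mall) = 0.045 + 0.051 + 0.119 + 0.122 = 0.337; P(Category=elec | Store=Mall) = 0.051/0.337 = 0.15134.
P(Store=Airport) = 0.020 + 0.175 + 0.127 + 0.050 = 0.372; P(Category=elec | Store=Airport) = 0.175/0.372 = 0.47043.
Difference = -0.3191.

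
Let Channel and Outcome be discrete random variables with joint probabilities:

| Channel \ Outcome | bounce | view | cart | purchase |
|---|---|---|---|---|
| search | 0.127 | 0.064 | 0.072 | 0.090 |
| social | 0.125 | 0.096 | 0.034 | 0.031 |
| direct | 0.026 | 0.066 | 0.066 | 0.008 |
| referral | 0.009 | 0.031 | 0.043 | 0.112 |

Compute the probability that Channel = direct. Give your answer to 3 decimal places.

0.166

P(Channel=direct) = 0.026 + 0.066 + 0.066 + 0.008 = 0.166.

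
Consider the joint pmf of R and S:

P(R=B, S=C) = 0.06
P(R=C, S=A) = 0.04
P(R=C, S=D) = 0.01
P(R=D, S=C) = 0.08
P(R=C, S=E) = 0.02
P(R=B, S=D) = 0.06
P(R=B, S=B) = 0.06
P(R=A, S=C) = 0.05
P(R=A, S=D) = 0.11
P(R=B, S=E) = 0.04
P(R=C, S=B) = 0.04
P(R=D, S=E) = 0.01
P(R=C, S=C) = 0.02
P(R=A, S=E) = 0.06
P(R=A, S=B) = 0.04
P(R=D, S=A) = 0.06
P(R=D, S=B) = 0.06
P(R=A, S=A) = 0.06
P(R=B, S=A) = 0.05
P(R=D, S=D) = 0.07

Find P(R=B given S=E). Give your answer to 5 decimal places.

0.30769

P(S=E) = 0.06 + 0.04 + 0.02 + 0.01 = 0.13.
P(R=B | S=E) = 0.04/0.13 = 0.30769.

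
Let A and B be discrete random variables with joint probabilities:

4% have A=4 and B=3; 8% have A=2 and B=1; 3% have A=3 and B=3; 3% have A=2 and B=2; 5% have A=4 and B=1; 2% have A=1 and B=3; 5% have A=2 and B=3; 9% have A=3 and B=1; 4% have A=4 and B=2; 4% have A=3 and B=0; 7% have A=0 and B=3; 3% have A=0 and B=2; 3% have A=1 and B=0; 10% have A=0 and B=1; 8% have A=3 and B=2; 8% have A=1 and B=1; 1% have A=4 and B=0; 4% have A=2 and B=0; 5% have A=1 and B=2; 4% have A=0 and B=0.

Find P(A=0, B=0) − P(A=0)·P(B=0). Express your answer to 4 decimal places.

0.0016

P(A=0) = 0.04 + 0.10 + 0.03 + 0.07 = 0.24.
P(B=0) = 0.04 + 0.03 + 0.04 + 0.04 + 0.01 = 0.16.
P(A=0, B=0) − P(A=0)P(B=0) = 0.04 − 0.24×0.16 = 0.0016.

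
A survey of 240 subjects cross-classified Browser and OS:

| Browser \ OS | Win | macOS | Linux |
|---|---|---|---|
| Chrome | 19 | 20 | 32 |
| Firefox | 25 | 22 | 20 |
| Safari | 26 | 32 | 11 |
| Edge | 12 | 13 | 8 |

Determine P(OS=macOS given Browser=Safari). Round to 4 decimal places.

0.4638

Total with Browser=Safari: 26 + 32 + 11 = 69.
P(OS=macOS | Browser=Safari) = 32/69 = 0.4638.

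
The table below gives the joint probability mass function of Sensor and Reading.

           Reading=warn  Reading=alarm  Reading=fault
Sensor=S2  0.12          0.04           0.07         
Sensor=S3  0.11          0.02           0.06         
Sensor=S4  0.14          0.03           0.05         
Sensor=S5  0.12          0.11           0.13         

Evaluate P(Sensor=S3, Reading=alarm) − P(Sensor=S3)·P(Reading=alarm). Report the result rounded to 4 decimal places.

P(Sensor=S3) = 0.11 + 0.02 + 0.06 = 0.19.
P(Reading=alarm) = 0.04 + 0.02 + 0.03 + 0.11 = 0.20.
P(Sensor=S3, Reading=alarm) − P(Sensor=S3)P(Reading=alarm) = 0.02 − 0.19×0.20 = -0.0180.

-0.0180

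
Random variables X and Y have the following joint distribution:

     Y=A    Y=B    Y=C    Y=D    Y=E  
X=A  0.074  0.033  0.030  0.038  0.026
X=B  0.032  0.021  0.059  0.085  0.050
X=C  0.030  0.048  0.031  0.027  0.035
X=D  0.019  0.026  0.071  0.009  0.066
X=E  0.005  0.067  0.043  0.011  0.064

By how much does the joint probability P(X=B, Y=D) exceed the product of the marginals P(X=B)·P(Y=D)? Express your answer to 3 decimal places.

P(X=B) = 0.032 + 0.021 + 0.059 + 0.085 + 0.050 = 0.247.
P(Y=D) = 0.038 + 0.085 + 0.027 + 0.009 + 0.011 = 0.170.
P(X=B, Y=D) − P(X=B)P(Y=D) = 0.085 − 0.247×0.170 = 0.043.

0.043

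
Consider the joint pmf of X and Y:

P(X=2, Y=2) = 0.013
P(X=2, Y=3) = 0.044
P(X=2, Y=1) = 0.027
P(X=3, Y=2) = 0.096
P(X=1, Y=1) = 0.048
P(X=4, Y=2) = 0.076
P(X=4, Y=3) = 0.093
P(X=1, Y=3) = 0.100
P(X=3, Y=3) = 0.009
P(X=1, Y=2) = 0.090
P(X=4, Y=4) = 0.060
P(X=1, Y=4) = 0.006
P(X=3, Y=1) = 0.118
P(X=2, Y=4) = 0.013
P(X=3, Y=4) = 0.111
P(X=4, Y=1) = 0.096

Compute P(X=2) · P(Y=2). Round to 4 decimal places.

P(X=2) = 0.027 + 0.013 + 0.044 + 0.013 = 0.097.
P(Y=2) = 0.090 + 0.013 + 0.096 + 0.076 = 0.275.
Product: 0.097 × 0.275 = 0.0267.

0.0267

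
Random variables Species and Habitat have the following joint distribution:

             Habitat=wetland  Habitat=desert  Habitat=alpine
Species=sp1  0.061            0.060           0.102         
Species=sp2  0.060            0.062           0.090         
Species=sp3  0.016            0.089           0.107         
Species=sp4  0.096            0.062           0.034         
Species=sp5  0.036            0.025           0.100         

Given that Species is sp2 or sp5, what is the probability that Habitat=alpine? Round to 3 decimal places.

0.509

P(Species=sp2) = 0.060 + 0.062 + 0.090 = 0.212.
P(Species=sp5) = 0.036 + 0.025 + 0.100 = 0.161.
P(Species ∈ {sp2, sp5}) = 0.212 + 0.161 = 0.373; P(Habitat=alpine, Species ∈ {sp2, sp5}) = 0.090 + 0.100 = 0.190.
P(Habitat=alpine | Species ∈ {sp2, sp5}) = 0.190/0.373 = 0.509.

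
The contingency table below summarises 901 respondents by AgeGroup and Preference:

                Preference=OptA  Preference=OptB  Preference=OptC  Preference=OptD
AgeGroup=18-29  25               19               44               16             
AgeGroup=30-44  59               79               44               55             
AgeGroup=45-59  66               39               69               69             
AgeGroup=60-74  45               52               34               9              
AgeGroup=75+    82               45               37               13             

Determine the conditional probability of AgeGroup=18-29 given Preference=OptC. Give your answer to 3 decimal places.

0.193

Total with Preference=OptC: 44 + 44 + 69 + 34 + 37 = 228.
P(AgeGroup=18-29 | Preference=OptC) = 44/228 = 0.193.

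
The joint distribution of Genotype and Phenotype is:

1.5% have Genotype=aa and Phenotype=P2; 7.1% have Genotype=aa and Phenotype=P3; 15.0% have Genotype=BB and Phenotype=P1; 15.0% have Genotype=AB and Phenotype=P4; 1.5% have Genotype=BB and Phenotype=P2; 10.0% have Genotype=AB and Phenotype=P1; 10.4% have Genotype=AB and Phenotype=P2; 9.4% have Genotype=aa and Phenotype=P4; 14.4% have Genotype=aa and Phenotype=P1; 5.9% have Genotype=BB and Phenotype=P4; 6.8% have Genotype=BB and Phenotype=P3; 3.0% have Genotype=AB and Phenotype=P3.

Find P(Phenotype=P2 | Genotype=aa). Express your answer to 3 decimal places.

P(Genotype=aa) = 0.144 + 0.015 + 0.071 + 0.094 = 0.324.
P(Phenotype=P2 | Genotype=aa) = 0.015/0.324 = 0.046.

0.046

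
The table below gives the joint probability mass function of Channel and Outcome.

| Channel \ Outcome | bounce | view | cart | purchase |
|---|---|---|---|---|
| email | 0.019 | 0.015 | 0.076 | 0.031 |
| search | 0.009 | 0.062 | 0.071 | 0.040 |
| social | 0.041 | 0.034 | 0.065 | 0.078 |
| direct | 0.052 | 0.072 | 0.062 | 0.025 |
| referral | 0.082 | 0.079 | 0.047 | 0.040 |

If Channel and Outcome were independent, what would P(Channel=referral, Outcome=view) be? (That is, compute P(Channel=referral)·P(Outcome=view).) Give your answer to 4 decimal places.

0.0650

P(Channel=referral) = 0.082 + 0.079 + 0.047 + 0.040 = 0.248.
P(Outcome=view) = 0.015 + 0.062 + 0.034 + 0.072 + 0.079 = 0.262.
Product: 0.248 × 0.262 = 0.0650.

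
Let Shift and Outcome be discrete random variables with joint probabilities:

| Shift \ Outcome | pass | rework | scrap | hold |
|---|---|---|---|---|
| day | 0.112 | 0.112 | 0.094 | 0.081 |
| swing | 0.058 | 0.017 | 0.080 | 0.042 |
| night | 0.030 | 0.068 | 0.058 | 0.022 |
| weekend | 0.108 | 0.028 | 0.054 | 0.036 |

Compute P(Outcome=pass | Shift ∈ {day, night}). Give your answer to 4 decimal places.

P(Shift=day) = 0.112 + 0.112 + 0.094 + 0.081 = 0.399.
P(Shift=night) = 0.030 + 0.068 + 0.058 + 0.022 = 0.178.
P(Shift ∈ {day, night}) = 0.399 + 0.178 = 0.577; P(Outcome=pass, Shift ∈ {day, night}) = 0.112 + 0.030 = 0.142.
P(Outcome=pass | Shift ∈ {day, night}) = 0.142/0.577 = 0.2461.

0.2461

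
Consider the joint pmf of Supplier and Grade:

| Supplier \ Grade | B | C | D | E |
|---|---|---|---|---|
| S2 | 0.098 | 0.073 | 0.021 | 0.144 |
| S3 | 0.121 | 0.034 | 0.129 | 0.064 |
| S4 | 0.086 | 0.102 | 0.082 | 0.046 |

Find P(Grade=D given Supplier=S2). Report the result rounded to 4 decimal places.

P(Supplier=S2) = 0.098 + 0.073 + 0.021 + 0.144 = 0.336.
P(Grade=D | Supplier=S2) = 0.021/0.336 = 0.0625.

0.0625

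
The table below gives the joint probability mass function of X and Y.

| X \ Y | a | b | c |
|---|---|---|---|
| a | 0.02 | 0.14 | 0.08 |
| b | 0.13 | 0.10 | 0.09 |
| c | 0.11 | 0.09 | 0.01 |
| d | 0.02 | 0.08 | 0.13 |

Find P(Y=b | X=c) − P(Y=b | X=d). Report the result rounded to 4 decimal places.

P(X=c) = 0.11 + 0.09 + 0.01 = 0.21; P(Y=b | X=c) = 0.09/0.21 = 0.42857.
P(X=d) = 0.02 + 0.08 + 0.13 = 0.23; P(Y=b | X=d) = 0.08/0.23 = 0.34783.
Difference = 0.0807.

0.0807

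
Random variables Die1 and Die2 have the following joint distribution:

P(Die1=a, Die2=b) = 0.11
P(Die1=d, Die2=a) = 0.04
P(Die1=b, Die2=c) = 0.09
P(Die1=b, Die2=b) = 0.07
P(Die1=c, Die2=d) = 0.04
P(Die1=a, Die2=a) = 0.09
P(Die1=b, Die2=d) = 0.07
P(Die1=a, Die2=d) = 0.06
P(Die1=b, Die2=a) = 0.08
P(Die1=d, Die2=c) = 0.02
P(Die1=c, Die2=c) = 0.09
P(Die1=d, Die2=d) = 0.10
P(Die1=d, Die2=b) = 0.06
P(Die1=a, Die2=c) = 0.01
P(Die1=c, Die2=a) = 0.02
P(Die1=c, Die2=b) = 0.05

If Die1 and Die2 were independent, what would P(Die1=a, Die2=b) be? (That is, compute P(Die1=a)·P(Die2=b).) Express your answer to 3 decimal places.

P(Die1=a) = 0.09 + 0.11 + 0.01 + 0.06 = 0.27.
P(Die2=b) = 0.11 + 0.07 + 0.05 + 0.06 = 0.29.
Product: 0.27 × 0.29 = 0.078.

0.078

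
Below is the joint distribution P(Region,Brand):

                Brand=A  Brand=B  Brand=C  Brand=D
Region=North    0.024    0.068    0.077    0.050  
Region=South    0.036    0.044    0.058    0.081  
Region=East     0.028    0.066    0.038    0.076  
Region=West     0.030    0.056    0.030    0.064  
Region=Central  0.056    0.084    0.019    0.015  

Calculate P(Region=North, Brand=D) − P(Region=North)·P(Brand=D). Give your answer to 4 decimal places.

-0.0126

P(Region=North) = 0.024 + 0.068 + 0.077 + 0.050 = 0.219.
P(Brand=D) = 0.050 + 0.081 + 0.076 + 0.064 + 0.015 = 0.286.
P(Region=North, Brand=D) − P(Region=North)P(Brand=D) = 0.050 − 0.219×0.286 = -0.0126.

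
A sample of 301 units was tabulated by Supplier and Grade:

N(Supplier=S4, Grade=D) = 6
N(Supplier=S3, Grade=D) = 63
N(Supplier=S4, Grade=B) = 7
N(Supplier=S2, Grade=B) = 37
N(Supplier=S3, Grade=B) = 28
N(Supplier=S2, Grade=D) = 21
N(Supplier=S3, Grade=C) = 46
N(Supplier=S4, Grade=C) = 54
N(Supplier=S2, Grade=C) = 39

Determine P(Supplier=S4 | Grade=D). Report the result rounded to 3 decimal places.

Total with Grade=D: 21 + 63 + 6 = 90.
P(Supplier=S4 | Grade=D) = 6/90 = 0.067.

0.067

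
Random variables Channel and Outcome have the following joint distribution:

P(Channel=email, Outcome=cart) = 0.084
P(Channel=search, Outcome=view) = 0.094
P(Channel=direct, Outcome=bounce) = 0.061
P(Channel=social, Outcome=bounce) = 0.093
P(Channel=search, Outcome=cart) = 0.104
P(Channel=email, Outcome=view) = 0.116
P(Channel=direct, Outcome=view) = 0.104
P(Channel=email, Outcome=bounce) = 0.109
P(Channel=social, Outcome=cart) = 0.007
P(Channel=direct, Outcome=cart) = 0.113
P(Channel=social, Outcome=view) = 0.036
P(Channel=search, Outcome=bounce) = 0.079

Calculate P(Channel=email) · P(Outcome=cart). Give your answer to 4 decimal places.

P(Channel=email) = 0.109 + 0.116 + 0.084 = 0.309.
P(Outcome=cart) = 0.084 + 0.104 + 0.007 + 0.113 = 0.308.
Product: 0.309 × 0.308 = 0.0952.

0.0952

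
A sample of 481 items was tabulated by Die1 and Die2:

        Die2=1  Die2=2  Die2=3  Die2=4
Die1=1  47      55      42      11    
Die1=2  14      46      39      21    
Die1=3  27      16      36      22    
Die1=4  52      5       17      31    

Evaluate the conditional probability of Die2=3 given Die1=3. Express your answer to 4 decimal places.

0.3564

Total with Die1=3: 27 + 16 + 36 + 22 = 101.
P(Die2=3 | Die1=3) = 36/101 = 0.3564.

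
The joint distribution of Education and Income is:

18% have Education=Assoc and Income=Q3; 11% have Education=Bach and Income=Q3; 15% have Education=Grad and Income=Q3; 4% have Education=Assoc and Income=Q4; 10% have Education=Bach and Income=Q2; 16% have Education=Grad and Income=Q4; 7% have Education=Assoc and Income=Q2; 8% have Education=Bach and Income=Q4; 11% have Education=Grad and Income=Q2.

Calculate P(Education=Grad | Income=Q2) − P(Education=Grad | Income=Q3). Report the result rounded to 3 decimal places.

0.052

P(Income=Q2) = 0.07 + 0.10 + 0.11 = 0.28; P(Education=Grad | Income=Q2) = 0.11/0.28 = 0.3929.
P(Income=Q3) = 0.18 + 0.11 + 0.15 = 0.44; P(Education=Grad | Income=Q3) = 0.15/0.44 = 0.3409.
Difference = 0.052.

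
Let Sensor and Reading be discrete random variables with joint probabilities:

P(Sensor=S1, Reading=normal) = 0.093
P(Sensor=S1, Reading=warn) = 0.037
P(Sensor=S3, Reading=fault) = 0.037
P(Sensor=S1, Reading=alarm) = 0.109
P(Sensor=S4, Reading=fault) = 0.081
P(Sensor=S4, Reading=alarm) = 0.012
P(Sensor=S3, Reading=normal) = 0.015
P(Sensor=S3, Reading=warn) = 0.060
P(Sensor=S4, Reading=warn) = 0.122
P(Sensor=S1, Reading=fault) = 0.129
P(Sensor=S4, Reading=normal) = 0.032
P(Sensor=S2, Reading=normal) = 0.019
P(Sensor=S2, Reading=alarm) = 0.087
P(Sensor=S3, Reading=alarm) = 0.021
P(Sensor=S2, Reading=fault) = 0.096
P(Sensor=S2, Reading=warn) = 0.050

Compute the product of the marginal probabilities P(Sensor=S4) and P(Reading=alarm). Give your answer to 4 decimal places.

P(Sensor=S4) = 0.032 + 0.122 + 0.012 + 0.081 = 0.247.
P(Reading=alarm) = 0.109 + 0.087 + 0.021 + 0.012 = 0.229.
Product: 0.247 × 0.229 = 0.0566.

0.0566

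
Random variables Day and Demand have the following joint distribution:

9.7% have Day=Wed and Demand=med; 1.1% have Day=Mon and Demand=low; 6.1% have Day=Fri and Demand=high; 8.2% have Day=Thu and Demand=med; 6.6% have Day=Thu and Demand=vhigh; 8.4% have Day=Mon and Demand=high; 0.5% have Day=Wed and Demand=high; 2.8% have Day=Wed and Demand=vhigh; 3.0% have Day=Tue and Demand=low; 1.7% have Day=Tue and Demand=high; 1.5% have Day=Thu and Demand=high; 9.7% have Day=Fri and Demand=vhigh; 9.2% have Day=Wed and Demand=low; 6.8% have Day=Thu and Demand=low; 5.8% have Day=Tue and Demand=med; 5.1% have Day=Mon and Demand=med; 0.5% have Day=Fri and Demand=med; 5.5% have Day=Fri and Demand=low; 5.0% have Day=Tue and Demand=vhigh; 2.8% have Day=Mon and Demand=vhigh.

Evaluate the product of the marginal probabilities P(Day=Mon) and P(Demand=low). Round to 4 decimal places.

0.0445

P(Day=Mon) = 0.011 + 0.051 + 0.084 + 0.028 = 0.174.
P(Demand=low) = 0.011 + 0.030 + 0.092 + 0.068 + 0.055 = 0.256.
Product: 0.174 × 0.256 = 0.0445.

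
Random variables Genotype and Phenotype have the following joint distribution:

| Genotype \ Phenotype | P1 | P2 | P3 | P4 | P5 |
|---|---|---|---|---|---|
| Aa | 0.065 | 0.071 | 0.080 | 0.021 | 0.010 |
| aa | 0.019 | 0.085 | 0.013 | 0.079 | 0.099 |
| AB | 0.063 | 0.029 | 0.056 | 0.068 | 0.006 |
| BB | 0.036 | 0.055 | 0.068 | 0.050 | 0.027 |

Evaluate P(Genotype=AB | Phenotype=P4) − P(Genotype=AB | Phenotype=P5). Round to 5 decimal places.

0.26967

P(Phenotype=P4) = 0.021 + 0.079 + 0.068 + 0.050 = 0.218; P(Genotype=AB | Phenotype=P4) = 0.068/0.218 = 0.311927.
P(Phenotype=P5) = 0.010 + 0.099 + 0.006 + 0.027 = 0.142; P(Genotype=AB | Phenotype=P5) = 0.006/0.142 = 0.042254.
Difference = 0.26967.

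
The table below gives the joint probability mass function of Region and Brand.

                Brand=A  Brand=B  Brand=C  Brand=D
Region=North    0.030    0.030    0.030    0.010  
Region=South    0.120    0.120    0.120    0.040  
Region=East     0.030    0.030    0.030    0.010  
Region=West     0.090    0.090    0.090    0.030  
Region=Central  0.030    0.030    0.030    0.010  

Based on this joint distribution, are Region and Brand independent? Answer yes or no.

Every cell satisfies P(Region,Brand) = P(Region)·P(Brand). For instance P(Region=West) = 0.300, P(Brand=C) = 0.300, and 0.300×0.300 = 0.090 matches the joint entry. So Region and Brand are independent.

yes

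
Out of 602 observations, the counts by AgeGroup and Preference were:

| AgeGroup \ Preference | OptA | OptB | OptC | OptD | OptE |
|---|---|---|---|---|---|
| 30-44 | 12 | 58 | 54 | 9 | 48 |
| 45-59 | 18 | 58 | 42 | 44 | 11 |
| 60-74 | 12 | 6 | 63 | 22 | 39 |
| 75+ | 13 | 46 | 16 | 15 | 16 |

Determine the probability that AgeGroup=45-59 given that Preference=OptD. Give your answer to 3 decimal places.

Total with Preference=OptD: 9 + 44 + 22 + 15 = 90.
P(AgeGroup=45-59 | Preference=OptD) = 44/90 = 0.489.

0.489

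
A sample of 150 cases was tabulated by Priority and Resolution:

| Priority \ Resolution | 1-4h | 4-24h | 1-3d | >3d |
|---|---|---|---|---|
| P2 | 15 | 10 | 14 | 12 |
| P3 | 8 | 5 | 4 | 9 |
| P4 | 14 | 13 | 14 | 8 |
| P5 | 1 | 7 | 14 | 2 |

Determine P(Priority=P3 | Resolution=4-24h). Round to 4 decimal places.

Total with Resolution=4-24h: 10 + 5 + 13 + 7 = 35.
P(Priority=P3 | Resolution=4-24h) = 5/35 = 0.1429.

0.1429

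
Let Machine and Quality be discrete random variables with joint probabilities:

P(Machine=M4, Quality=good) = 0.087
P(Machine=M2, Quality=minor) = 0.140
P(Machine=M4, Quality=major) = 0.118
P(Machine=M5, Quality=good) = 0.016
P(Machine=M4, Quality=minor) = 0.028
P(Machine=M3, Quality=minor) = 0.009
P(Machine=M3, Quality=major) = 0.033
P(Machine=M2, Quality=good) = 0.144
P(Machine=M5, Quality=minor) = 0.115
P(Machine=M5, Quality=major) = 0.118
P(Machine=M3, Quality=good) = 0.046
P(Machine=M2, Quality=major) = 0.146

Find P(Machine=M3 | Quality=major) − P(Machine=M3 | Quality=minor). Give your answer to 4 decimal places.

0.0487

P(Quality=major) = 0.146 + 0.033 + 0.118 + 0.118 = 0.415; P(Machine=M3 | Quality=major) = 0.033/0.415 = 0.07952.
P(Quality=minor) = 0.140 + 0.009 + 0.028 + 0.115 = 0.292; P(Machine=M3 | Quality=minor) = 0.009/0.292 = 0.03082.
Difference = 0.0487.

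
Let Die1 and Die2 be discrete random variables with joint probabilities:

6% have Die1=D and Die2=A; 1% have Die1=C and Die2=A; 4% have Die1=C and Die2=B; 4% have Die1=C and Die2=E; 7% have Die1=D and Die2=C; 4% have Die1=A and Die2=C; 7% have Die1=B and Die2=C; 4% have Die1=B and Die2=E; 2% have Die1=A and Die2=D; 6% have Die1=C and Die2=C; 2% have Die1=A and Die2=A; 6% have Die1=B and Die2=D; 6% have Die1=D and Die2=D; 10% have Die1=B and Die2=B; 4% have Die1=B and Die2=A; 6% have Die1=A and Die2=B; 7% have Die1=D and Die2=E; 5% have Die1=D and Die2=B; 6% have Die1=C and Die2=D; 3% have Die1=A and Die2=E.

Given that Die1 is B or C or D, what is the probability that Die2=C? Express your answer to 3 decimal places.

0.241

P(Die1=B) = 0.04 + 0.10 + 0.07 + 0.06 + 0.04 = 0.31.
P(Die1=C) = 0.01 + 0.04 + 0.06 + 0.06 + 0.04 = 0.21.
P(Die1=D) = 0.06 + 0.05 + 0.07 + 0.06 + 0.07 = 0.31.
P(Die1 ∈ {B, C, D}) = 0.31 + 0.21 + 0.31 = 0.83; P(Die2=C, Die1 ∈ {B, C, D}) = 0.07 + 0.06 + 0.07 = 0.20.
P(Die2=C | Die1 ∈ {B, C, D}) = 0.20/0.83 = 0.241.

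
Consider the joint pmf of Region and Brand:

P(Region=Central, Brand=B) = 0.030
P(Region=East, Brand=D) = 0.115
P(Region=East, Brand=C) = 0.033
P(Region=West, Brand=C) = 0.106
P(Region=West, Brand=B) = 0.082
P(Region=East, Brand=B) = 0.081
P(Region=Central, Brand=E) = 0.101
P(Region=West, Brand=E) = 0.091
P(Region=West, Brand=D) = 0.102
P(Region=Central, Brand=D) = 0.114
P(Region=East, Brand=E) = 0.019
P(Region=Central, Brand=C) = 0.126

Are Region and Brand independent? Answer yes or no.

no

P(Region=Central) = 0.371 and P(Brand=B) = 0.193, so their product is 0.07160, but P(Region=Central, Brand=B) = 0.030. Since these differ, Region and Brand are not independent.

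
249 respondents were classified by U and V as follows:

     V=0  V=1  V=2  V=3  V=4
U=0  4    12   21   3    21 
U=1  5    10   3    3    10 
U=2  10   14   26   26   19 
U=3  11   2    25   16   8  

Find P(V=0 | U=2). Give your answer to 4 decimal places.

0.1053

Total with U=2: 10 + 14 + 26 + 26 + 19 = 95.
P(V=0 | U=2) = 10/95 = 0.1053.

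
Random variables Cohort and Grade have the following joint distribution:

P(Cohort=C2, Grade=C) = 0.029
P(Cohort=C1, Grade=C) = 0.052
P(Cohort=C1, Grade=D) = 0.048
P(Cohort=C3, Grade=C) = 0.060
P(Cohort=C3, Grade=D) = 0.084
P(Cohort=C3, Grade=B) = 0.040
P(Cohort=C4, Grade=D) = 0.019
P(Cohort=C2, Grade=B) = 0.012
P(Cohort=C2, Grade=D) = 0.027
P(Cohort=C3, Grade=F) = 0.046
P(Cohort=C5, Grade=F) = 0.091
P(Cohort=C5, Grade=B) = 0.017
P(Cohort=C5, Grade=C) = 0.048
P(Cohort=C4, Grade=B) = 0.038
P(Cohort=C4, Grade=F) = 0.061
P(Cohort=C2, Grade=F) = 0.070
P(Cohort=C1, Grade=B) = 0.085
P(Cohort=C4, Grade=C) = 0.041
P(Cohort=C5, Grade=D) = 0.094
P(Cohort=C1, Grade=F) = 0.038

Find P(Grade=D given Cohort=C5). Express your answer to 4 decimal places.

P(Cohort=C5) = 0.017 + 0.048 + 0.094 + 0.091 = 0.250.
P(Grade=D | Cohort=C5) = 0.094/0.250 = 0.3760.

0.3760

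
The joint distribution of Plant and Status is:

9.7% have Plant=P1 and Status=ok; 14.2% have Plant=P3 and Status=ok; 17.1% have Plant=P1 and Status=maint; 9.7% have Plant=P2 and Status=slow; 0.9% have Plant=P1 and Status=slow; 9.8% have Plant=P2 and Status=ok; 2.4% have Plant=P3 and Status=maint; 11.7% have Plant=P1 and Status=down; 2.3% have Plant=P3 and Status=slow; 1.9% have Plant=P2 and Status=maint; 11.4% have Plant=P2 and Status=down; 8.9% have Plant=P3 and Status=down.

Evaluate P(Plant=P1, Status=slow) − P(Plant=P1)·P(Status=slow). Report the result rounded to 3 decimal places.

P(Plant=P1) = 0.097 + 0.009 + 0.117 + 0.171 = 0.394.
P(Status=slow) = 0.009 + 0.097 + 0.023 = 0.129.
P(Plant=P1, Status=slow) − P(Plant=P1)P(Status=slow) = 0.009 − 0.394×0.129 = -0.042.

-0.042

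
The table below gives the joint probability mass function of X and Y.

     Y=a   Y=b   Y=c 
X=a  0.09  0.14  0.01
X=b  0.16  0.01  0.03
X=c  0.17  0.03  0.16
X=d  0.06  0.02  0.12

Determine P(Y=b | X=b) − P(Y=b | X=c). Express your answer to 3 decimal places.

P(X=b) = 0.16 + 0.01 + 0.03 = 0.20; P(Y=b | X=b) = 0.01/0.20 = 0.0500.
P(X=c) = 0.17 + 0.03 + 0.16 = 0.36; P(Y=b | X=c) = 0.03/0.36 = 0.0833.
Difference = -0.033.

-0.033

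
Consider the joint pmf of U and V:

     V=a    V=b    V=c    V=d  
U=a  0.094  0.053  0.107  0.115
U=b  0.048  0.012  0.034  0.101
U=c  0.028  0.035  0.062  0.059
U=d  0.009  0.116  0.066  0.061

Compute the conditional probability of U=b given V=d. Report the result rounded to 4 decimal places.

0.3006

P(V=d) = 0.115 + 0.101 + 0.059 + 0.061 = 0.336.
P(U=b | V=d) = 0.101/0.336 = 0.3006.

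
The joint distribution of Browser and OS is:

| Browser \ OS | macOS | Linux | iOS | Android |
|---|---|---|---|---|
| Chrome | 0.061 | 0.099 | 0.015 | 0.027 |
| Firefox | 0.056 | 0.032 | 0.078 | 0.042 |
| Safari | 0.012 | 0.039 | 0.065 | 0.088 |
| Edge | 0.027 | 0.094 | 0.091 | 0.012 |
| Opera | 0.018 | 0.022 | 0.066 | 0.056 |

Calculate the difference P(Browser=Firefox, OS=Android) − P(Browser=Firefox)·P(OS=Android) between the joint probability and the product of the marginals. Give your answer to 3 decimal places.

-0.005

P(Browser=Firefox) = 0.056 + 0.032 + 0.078 + 0.042 = 0.208.
P(OS=Android) = 0.027 + 0.042 + 0.088 + 0.012 + 0.056 = 0.225.
P(Browser=Firefox, OS=Android) − P(Browser=Firefox)P(OS=Android) = 0.042 − 0.208×0.225 = -0.005.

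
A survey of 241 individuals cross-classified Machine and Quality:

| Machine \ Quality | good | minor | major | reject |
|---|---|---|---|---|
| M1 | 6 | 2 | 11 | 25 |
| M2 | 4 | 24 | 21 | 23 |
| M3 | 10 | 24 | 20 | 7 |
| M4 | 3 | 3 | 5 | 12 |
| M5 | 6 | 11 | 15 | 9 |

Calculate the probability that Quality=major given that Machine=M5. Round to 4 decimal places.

0.3659

Total with Machine=M5: 6 + 11 + 15 + 9 = 41.
P(Quality=major | Machine=M5) = 15/41 = 0.3659.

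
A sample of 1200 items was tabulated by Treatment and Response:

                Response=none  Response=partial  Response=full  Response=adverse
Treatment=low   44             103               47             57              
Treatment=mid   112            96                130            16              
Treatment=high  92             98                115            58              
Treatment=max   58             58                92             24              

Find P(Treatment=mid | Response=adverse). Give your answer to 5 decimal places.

0.10323

Total with Response=adverse: 57 + 16 + 58 + 24 = 155.
P(Treatment=mid | Response=adverse) = 16/155 = 0.10323.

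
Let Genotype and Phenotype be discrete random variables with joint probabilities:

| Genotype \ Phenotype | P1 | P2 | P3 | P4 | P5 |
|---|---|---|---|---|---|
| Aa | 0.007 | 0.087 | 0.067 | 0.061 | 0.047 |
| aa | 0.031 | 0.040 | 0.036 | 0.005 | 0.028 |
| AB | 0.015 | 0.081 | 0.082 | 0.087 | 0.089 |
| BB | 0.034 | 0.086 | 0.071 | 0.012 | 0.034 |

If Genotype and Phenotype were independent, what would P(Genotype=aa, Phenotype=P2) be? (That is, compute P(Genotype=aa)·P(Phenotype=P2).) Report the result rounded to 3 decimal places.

0.041

P(Genotype=aa) = 0.031 + 0.040 + 0.036 + 0.005 + 0.028 = 0.140.
P(Phenotype=P2) = 0.087 + 0.040 + 0.081 + 0.086 = 0.294.
Product: 0.140 × 0.294 = 0.041.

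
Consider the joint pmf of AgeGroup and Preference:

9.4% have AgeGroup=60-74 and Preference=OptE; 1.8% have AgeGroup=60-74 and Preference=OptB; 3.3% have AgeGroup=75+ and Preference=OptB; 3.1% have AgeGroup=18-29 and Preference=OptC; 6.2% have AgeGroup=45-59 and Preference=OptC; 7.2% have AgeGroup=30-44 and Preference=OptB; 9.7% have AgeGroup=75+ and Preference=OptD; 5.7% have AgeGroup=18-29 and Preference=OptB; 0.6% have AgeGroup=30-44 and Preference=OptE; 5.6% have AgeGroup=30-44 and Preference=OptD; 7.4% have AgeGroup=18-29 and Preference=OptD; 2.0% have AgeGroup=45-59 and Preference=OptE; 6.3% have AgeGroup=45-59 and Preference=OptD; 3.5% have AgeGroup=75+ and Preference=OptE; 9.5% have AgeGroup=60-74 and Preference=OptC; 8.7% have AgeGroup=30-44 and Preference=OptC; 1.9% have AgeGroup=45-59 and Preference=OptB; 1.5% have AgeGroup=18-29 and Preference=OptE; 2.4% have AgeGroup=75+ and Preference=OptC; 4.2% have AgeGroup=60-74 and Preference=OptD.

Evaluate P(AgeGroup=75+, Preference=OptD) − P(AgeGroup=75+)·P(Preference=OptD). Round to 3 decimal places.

0.034

P(AgeGroup=75+) = 0.033 + 0.024 + 0.097 + 0.035 = 0.189.
P(Preference=OptD) = 0.074 + 0.056 + 0.063 + 0.042 + 0.097 = 0.332.
P(AgeGroup=75+, Preference=OptD) − P(AgeGroup=75+)P(Preference=OptD) = 0.097 − 0.189×0.332 = 0.034.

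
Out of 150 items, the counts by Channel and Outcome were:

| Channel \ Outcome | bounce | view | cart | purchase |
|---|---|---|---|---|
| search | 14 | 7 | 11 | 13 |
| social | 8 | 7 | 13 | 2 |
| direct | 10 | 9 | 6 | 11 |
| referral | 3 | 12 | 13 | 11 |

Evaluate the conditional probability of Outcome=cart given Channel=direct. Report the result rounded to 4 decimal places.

Total with Channel=direct: 10 + 9 + 6 + 11 = 36.
P(Outcome=cart | Channel=direct) = 6/36 = 0.1667.

0.1667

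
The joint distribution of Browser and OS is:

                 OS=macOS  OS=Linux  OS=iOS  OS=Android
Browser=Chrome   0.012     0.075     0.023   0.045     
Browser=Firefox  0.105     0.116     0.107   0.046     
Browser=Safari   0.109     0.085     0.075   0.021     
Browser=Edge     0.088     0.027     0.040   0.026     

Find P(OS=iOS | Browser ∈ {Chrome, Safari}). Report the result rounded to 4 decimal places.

P(Browser=Chrome) = 0.012 + 0.075 + 0.023 + 0.045 = 0.155.
P(Browser=Safari) = 0.109 + 0.085 + 0.075 + 0.021 = 0.290.
P(Browser ∈ {Chrome, Safari}) = 0.155 + 0.290 = 0.445; P(OS=iOS, Browser ∈ {Chrome, Safari}) = 0.023 + 0.075 = 0.098.
P(OS=iOS | Browser ∈ {Chrome, Safari}) = 0.098/0.445 = 0.2202.

0.2202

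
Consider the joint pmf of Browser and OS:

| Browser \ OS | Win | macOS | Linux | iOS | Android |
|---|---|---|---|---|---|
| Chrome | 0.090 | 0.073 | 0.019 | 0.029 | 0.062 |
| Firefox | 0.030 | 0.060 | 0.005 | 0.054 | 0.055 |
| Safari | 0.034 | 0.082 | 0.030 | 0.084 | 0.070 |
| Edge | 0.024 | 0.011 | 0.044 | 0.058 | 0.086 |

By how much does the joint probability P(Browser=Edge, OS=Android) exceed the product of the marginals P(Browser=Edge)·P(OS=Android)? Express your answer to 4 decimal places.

P(Browser=Edge) = 0.024 + 0.011 + 0.044 + 0.058 + 0.086 = 0.223.
P(OS=Android) = 0.062 + 0.055 + 0.070 + 0.086 = 0.273.
P(Browser=Edge, OS=Android) − P(Browser=Edge)P(OS=Android) = 0.086 − 0.223×0.273 = 0.0251.

0.0251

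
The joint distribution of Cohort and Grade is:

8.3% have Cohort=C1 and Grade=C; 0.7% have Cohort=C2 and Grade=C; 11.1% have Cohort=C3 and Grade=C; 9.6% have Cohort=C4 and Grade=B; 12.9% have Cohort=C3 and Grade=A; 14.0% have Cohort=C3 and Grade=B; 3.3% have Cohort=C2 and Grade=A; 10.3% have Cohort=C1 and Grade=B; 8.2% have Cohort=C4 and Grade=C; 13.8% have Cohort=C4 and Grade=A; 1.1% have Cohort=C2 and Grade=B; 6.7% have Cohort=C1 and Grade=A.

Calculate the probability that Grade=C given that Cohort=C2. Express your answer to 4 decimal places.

P(Cohort=C2) = 0.033 + 0.011 + 0.007 = 0.051.
P(Grade=C | Cohort=C2) = 0.007/0.051 = 0.1373.

0.1373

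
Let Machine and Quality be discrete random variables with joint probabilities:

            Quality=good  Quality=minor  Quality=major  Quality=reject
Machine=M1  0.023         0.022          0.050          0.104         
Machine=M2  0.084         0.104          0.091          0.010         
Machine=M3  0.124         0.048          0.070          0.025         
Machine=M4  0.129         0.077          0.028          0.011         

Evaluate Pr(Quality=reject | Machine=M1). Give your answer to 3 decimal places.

0.523

P(Machine=M1) = 0.023 + 0.022 + 0.050 + 0.104 = 0.199.
P(Quality=reject | Machine=M1) = 0.104/0.199 = 0.523.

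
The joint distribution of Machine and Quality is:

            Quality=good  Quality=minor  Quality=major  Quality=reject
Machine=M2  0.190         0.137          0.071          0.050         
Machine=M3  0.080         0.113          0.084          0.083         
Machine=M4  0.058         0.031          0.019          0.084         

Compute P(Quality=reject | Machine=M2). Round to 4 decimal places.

P(Machine=M2) = 0.190 + 0.137 + 0.071 + 0.050 = 0.448.
P(Quality=reject | Machine=M2) = 0.050/0.448 = 0.1116.

0.1116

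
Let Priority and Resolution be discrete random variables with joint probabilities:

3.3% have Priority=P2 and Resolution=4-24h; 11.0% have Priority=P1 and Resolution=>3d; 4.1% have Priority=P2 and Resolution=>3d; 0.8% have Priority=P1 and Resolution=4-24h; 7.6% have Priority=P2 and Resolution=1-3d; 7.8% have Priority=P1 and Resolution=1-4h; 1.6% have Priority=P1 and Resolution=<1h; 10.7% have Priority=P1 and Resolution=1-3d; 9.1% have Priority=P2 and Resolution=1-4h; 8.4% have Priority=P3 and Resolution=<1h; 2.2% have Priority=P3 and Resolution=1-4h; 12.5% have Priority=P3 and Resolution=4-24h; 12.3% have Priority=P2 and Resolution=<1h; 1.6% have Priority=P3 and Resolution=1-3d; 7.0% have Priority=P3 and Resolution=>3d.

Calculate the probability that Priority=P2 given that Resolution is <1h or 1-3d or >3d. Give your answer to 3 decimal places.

P(Resolution=<1h) = 0.016 + 0.123 + 0.084 = 0.223.
P(Resolution=1-3d) = 0.107 + 0.076 + 0.016 = 0.199.
P(Resolution=>3d) = 0.110 + 0.041 + 0.070 = 0.221.
P(Resolution ∈ {<1h, 1-3d, >3d}) = 0.223 + 0.199 + 0.221 = 0.643; P(Priority=P2, Resolution ∈ {<1h, 1-3d, >3d}) = 0.123 + 0.076 + 0.041 = 0.240.
P(Priority=P2 | Resolution ∈ {<1h, 1-3d, >3d}) = 0.240/0.643 = 0.373.

0.373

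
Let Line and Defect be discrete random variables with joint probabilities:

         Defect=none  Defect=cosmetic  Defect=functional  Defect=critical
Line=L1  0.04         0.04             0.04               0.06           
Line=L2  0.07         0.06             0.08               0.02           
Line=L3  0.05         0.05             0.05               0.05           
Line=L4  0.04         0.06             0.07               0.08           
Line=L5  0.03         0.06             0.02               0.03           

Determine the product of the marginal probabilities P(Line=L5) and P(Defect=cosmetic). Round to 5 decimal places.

0.03780

P(Line=L5) = 0.03 + 0.06 + 0.02 + 0.03 = 0.14.
P(Defect=cosmetic) = 0.04 + 0.06 + 0.05 + 0.06 + 0.06 = 0.27.
Product: 0.14 × 0.27 = 0.03780.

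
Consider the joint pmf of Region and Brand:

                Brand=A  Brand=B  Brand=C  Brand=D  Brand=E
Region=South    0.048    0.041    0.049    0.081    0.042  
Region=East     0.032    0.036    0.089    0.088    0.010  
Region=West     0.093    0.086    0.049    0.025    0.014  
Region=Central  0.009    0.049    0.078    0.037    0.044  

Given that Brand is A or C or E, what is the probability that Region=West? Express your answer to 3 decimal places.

P(Brand=A) = 0.048 + 0.032 + 0.093 + 0.009 = 0.182.
P(Brand=C) = 0.049 + 0.089 + 0.049 + 0.078 = 0.265.
P(Brand=E) = 0.042 + 0.010 + 0.014 + 0.044 = 0.110.
P(Brand ∈ {A, C, E}) = 0.182 + 0.265 + 0.110 = 0.557; P(Region=West, Brand ∈ {A, C, E}) = 0.093 + 0.049 + 0.014 = 0.156.
P(Region=West | Brand ∈ {A, C, E}) = 0.156/0.557 = 0.280.

0.280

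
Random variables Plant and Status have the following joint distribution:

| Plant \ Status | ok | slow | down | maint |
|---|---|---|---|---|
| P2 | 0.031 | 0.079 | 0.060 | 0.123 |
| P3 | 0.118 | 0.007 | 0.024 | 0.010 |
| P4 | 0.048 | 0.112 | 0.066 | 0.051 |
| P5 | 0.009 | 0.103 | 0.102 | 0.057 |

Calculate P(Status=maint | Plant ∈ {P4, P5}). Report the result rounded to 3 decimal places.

P(Plant=P4) = 0.048 + 0.112 + 0.066 + 0.051 = 0.277.
P(Plant=P5) = 0.009 + 0.103 + 0.102 + 0.057 = 0.271.
P(Plant ∈ {P4, P5}) = 0.277 + 0.271 = 0.548; P(Status=maint, Plant ∈ {P4, P5}) = 0.051 + 0.057 = 0.108.
P(Status=maint | Plant ∈ {P4, P5}) = 0.108/0.548 = 0.197.

0.197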